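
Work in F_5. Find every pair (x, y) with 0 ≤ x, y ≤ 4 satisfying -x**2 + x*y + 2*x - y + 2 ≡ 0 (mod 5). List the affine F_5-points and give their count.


Affine F_5-points: {(0, 2), (2, 3), (3, 3), (4, 2)}; count = 4.

For each of the 25 pairs (x, y) ∈ F_5², evaluate f(x, y) mod 5. Record the zeros.
  x = 0: [0↦2, 1↦1, 2↦0, 3↦4, 4↦3]  zeros at y ∈ {2}
  x = 1: [0↦3, 1↦3, 2↦3, 3↦3, 4↦3]  zeros at y ∈ ∅
  x = 2: [0↦2, 1↦3, 2↦4, 3↦0, 4↦1]  zeros at y ∈ {3}
  x = 3: [0↦4, 1↦1, 2↦3, 3↦0, 4↦2]  zeros at y ∈ {3}
  x = 4: [0↦4, 1↦2, 2↦0, 3↦3, 4↦1]  zeros at y ∈ {2}
Collecting zeros: affine points = {(0, 2), (2, 3), (3, 3), (4, 2)}.
Total count |C(F_5)_aff| = 4.


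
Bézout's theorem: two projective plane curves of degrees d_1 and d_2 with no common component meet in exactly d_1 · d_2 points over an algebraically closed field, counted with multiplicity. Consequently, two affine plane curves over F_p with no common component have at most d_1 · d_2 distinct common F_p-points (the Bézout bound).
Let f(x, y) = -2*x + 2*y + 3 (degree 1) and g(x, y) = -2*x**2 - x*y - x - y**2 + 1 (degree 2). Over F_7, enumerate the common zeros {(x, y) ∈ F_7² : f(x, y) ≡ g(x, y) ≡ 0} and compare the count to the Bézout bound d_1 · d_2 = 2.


Common zeros: {(1, 3), (6, 1)}; count = 2; Bézout bound = 2.

deg(f) = 1, deg(g) = 2, so Bézout bound = 2.
Scan x ∈ F_7. For each x, list the y ∈ F_7 with f(x, y) ≡ 0 and those with g(x, y) ≡ 0 (mod 7); the common zeros in that column are the intersection.
  x = 0: f ≡ 0 at y ∈ {2}; g ≡ 0 at y ∈ {1, 6}; common: ∅.
  x = 1: f ≡ 0 at y ∈ {3}; g ≡ 0 at y ∈ {3}; common: {3}.
  x = 2: f ≡ 0 at y ∈ {4}; g ≡ 0 at y ∈ ∅; common: ∅.
  x = 3: f ≡ 0 at y ∈ {5}; g ≡ 0 at y ∈ ∅; common: ∅.
  x = 4: f ≡ 0 at y ∈ {6}; g ≡ 0 at y ∈ {0, 3}; common: ∅.
  x = 5: f ≡ 0 at y ∈ {0}; g ≡ 0 at y ∈ ∅; common: ∅.
  x = 6: f ≡ 0 at y ∈ {1}; g ≡ 0 at y ∈ {0, 1}; common: {1}.
Collecting: common zeros = {(1, 3), (6, 1)}, so the count is 2.
Comparison with the Bézout bound: 2 ≤ 2 = deg(f)·deg(g), as expected for curves with no common component (the bound is attained).


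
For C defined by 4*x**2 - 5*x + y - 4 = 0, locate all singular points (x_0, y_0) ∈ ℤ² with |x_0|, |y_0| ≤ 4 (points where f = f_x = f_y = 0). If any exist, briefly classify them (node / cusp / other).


No singular points in the scanned grid; C is smooth there.

Compute partial derivatives:
  f_x = 8*x - 5.
  f_y = 1.
f_y = 1 is a nonzero constant, so f_y never vanishes: no point (x, y) can satisfy f = f_x = f_y = 0. In particular no (x, y) ∈ {−4, ..., 4}² is singular; the curve is smooth.


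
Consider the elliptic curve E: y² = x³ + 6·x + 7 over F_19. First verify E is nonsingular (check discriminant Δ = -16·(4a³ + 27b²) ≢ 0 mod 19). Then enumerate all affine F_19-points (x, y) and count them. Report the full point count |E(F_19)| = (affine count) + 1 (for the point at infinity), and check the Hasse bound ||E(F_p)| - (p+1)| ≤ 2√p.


Affine points = {(0, 8), (0, 11), (4, 0), (8, 4), (8, 15), (9, 7), (9, 12), (11, 6), (11, 13), (14, 2), (14, 17), (16, 0), (17, 5), (17, 14), (18, 0)}; affine count = 15; |E(F_19)| = 16.

Discriminant check: Δ ∝ 4a³ + 27b² = 4·6³ + 27·7² = 4·216 + 27·49 ≡ 2 (mod 19). Nonzero ⇒ E is nonsingular.
For each x ∈ F_19, compute rhs = x³ + 6·x + 7 mod 19, then count y ∈ F_19 with y² ≡ rhs.
  x = 0: rhs = 7, matching y values: 8, 11 (2 points).
  x = 1: rhs = 14, matching y values: none (0 points).
  x = 2: rhs = 8, matching y values: none (0 points).
  x = 3: rhs = 14, matching y values: none (0 points).
  x = 4: rhs = 0, matching y values: 0 (1 points).
  x = 5: rhs = 10, matching y values: none (0 points).
  x = 6: rhs = 12, matching y values: none (0 points).
  x = 7: rhs = 12, matching y values: none (0 points).
  x = 8: rhs = 16, matching y values: 4, 15 (2 points).
  x = 9: rhs = 11, matching y values: 7, 12 (2 points).
  x = 10: rhs = 3, matching y values: none (0 points).
  x = 11: rhs = 17, matching y values: 6, 13 (2 points).
  x = 12: rhs = 2, matching y values: none (0 points).
  x = 13: rhs = 2, matching y values: none (0 points).
  x = 14: rhs = 4, matching y values: 2, 17 (2 points).
  x = 15: rhs = 14, matching y values: none (0 points).
  x = 16: rhs = 0, matching y values: 0 (1 points).
  x = 17: rhs = 6, matching y values: 5, 14 (2 points).
  x = 18: rhs = 0, matching y values: 0 (1 points).
Total affine count: 15.
Full point count |E(F_19)| = 15 + 1 = 16.
Hasse bound: |16 − (19+1)| = |-4| = 4 ≤ 2√19 ≈ 8.7178 ✓.


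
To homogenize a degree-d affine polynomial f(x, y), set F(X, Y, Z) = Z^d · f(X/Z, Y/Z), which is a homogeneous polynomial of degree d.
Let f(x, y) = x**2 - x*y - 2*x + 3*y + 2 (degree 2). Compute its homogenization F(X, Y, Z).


F(X, Y, Z) = X**2 - X*Y - 2*X*Z + 3*Y*Z + 2*Z**2

deg(f) = 2.
Substitute x = X/Z, y = Y/Z into f, then multiply by Z^2.
  monomial 1·x^2·y^0 ↦ 1·X^2·Y^0·Z^0.
  monomial -1·x^1·y^1 ↦ -1·X^1·Y^1·Z^0.
  monomial -2·x^1·y^0 ↦ -2·X^1·Y^0·Z^1.
  monomial 3·x^0·y^1 ↦ 3·X^0·Y^1·Z^1.
  monomial 2·x^0·y^0 ↦ 2·X^0·Y^0·Z^2.
Collecting: F(X, Y, Z) = X**2 - X*Y - 2*X*Z + 3*Y*Z + 2*Z**2.


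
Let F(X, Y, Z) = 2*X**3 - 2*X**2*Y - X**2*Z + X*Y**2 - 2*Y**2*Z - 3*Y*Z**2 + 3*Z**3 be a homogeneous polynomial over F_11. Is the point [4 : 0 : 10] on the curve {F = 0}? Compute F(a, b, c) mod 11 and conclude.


F(4,0,10) ≡ 9 (mod 11); P is NOT on the curve.

Evaluate F(4, 0, 10) term-by-term (mod 11).
  2*X**3 ↦ 2·64·1·1 = 128
  -2*X**2*Y ↦ -2·16·0·1 = 0
  -X**2*Z ↦ -1·16·1·10 = -160
  X*Y**2 ↦ 1·4·0·1 = 0
  -2*Y**2*Z ↦ -2·1·0·10 = 0
  -3*Y*Z**2 ↦ -3·1·0·100 = 0
  3*Z**3 ↦ 3·1·1·1000 = 3000
Sum: F(4, 0, 10) = (128) + (0) + (-160) + (0) + (0) + (0) + (3000) = 2968.
Reducing mod 11: 2968 ≡ 9 (mod 11).
Since F(a, b, c) ≡ 9 ≠ 0 (mod 11), P does NOT lie on the curve.


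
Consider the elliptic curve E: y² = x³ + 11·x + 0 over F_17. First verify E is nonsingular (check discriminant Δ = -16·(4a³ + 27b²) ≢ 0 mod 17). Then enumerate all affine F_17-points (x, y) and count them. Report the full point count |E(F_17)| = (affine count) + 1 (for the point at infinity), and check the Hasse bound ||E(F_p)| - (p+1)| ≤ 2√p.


Affine points = {(0, 0), (2, 8), (2, 9), (3, 3), (3, 14), (14, 5), (14, 12), (15, 2), (15, 15)}; affine count = 9; |E(F_17)| = 10.

Discriminant check: Δ ∝ 4a³ + 27b² = 4·11³ + 27·0² = 4·1331 + 27·0 ≡ 3 (mod 17). Nonzero ⇒ E is nonsingular.
For each x ∈ F_17, compute rhs = x³ + 11·x + 0 mod 17, then count y ∈ F_17 with y² ≡ rhs.
  x = 0: rhs = 0, matching y values: 0 (1 points).
  x = 1: rhs = 12, matching y values: none (0 points).
  x = 2: rhs = 13, matching y values: 8, 9 (2 points).
  x = 3: rhs = 9, matching y values: 3, 14 (2 points).
  x = 4: rhs = 6, matching y values: none (0 points).
  x = 5: rhs = 10, matching y values: none (0 points).
  x = 6: rhs = 10, matching y values: none (0 points).
  x = 7: rhs = 12, matching y values: none (0 points).
  x = 8: rhs = 5, matching y values: none (0 points).
  x = 9: rhs = 12, matching y values: none (0 points).
  x = 10: rhs = 5, matching y values: none (0 points).
  x = 11: rhs = 7, matching y values: none (0 points).
  x = 12: rhs = 7, matching y values: none (0 points).
  x = 13: rhs = 11, matching y values: none (0 points).
  x = 14: rhs = 8, matching y values: 5, 12 (2 points).
  x = 15: rhs = 4, matching y values: 2, 15 (2 points).
  x = 16: rhs = 5, matching y values: none (0 points).
Total affine count: 9.
Full point count |E(F_17)| = 9 + 1 = 10.
Hasse bound: |10 − (17+1)| = |-8| = 8 ≤ 2√17 ≈ 8.2462 ✓.


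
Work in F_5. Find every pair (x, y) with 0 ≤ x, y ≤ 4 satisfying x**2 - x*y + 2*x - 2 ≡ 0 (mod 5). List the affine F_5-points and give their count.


Affine F_5-points: {(1, 1), (2, 3), (3, 1), (4, 3)}; count = 4.

For each of the 25 pairs (x, y) ∈ F_5², evaluate f(x, y) mod 5. Record the zeros.
  x = 0: [0↦3, 1↦3, 2↦3, 3↦3, 4↦3]  zeros at y ∈ ∅
  x = 1: [0↦1, 1↦0, 2↦4, 3↦3, 4↦2]  zeros at y ∈ {1}
  x = 2: [0↦1, 1↦4, 2↦2, 3↦0, 4↦3]  zeros at y ∈ {3}
  x = 3: [0↦3, 1↦0, 2↦2, 3↦4, 4↦1]  zeros at y ∈ {1}
  x = 4: [0↦2, 1↦3, 2↦4, 3↦0, 4↦1]  zeros at y ∈ {3}
Collecting zeros: affine points = {(1, 1), (2, 3), (3, 1), (4, 3)}.
Total count |C(F_5)_aff| = 4.


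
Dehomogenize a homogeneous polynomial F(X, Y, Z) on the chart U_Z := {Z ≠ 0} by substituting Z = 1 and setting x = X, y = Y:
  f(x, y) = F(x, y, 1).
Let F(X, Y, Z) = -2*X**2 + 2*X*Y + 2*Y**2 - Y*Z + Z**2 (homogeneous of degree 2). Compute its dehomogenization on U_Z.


f(x, y) = -2*x**2 + 2*x*y + 2*y**2 - y + 1

On U_Z we set Z = 1. Each monomial c·X^i·Y^j·Z^k in F becomes c·x^i·y^j·1^k = c·x^i·y^j.
Substituting Z = 1: F(X, Y, 1) = -2*x**2 + 2*x*y + 2*y**2 - y + 1.
Note: deg(f) ≤ deg(F) = 2; strict inequality happens when F is divisible by Z (lost terms).


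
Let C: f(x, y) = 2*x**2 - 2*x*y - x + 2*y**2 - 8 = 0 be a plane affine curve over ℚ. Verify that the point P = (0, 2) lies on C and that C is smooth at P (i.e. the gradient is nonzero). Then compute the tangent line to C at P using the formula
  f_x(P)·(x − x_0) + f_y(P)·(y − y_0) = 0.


Tangent line at P: -5*x + 8*y - 16 = 0.

Step 1: f(0, 2) = 0, so P lies on C.
Step 2: partial derivatives
  f_x(x, y) = 4*x - 2*y - 1, f_y(x, y) = -2*x + 4*y.
  f_x(P) = -5, f_y(P) = 8 (gradient nonzero, so P is smooth).
Step 3: tangent line at P: -5·(x − 0) + 8·(y − 2) = 0.
Expanding: -5*x + 8*y - 16 = 0.


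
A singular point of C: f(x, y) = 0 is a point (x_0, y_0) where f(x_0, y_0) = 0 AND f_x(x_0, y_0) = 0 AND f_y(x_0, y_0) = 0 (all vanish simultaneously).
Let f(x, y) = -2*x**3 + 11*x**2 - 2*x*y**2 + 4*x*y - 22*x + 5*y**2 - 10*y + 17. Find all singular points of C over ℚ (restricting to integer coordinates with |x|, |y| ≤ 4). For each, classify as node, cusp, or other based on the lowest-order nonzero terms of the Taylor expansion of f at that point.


Singular points: {(2, 1)}; classification: node.

Compute partial derivatives:
  f_x = -6*x**2 + 22*x - 2*y**2 + 4*y - 22.
  f_y = -4*x*y + 4*x + 10*y - 10.
Scan x_0 ∈ {−4, ..., 4}. For each x_0, f_y(x_0, y) is a polynomial in y; find its integer roots y ∈ {−4, ..., 4}, then test f_x and f at those candidates.
  x = -4: f_y(-4, y) = 26*y - 26; vanishes at y ∈ {1}. (-4, 1): f_x = -204 ≠ 0.
  x = -3: f_y(-3, y) = 22*y - 22; vanishes at y ∈ {1}. (-3, 1): f_x = -140 ≠ 0.
  x = -2: f_y(-2, y) = 18*y - 18; vanishes at y ∈ {1}. (-2, 1): f_x = -88 ≠ 0.
  x = -1: f_y(-1, y) = 14*y - 14; vanishes at y ∈ {1}. (-1, 1): f_x = -48 ≠ 0.
  x = 0: f_y(0, y) = 10*y - 10; vanishes at y ∈ {1}. (0, 1): f_x = -20 ≠ 0.
  x = 1: f_y(1, y) = 6*y - 6; vanishes at y ∈ {1}. (1, 1): f_x = -4 ≠ 0.
  x = 2: f_y(2, y) = 2*y - 2; vanishes at y ∈ {1}. (2, 1): f_x = 0, f = 0 — SINGULAR.
  x = 3: f_y(3, y) = 2 - 2*y; vanishes at y ∈ {1}. (3, 1): f_x = -8 ≠ 0.
  x = 4: f_y(4, y) = 6 - 6*y; vanishes at y ∈ {1}. (4, 1): f_x = -28 ≠ 0.
Only singular point on the grid: (2, 1).
Classify: substitute x = 2 + u, y = 1 + v and expand: f = -2*u**3 - u**2 - 2*u*v**2 + v**2.
No constant or linear terms (consistent with a singular point). Quadratic part: -u**2 + v**2. Cubic part: -2*u**3 - 2*u*v**2.
The quadratic part v**2 - u**2 = (v − u)(v + u) splits into two distinct linear factors, so there are two distinct tangent lines y − 1 = ±(x − 2) — this is a node (ordinary double point).
Classification: node.


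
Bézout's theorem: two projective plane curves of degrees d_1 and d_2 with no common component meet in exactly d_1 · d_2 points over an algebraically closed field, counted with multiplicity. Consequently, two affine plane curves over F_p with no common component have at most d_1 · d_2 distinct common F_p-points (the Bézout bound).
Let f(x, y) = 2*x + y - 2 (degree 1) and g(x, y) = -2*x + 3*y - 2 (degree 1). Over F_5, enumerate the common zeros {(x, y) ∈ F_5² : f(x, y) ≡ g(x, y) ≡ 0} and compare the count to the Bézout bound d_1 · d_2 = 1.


Common zeros: {(3, 1)}; count = 1; Bézout bound = 1.

deg(f) = 1, deg(g) = 1, so Bézout bound = 1.
Scan x ∈ F_5. For each x, list the y ∈ F_5 with f(x, y) ≡ 0 and those with g(x, y) ≡ 0 (mod 5); the common zeros in that column are the intersection.
  x = 0: f ≡ 0 at y ∈ {2}; g ≡ 0 at y ∈ {4}; common: ∅.
  x = 1: f ≡ 0 at y ∈ {0}; g ≡ 0 at y ∈ {3}; common: ∅.
  x = 2: f ≡ 0 at y ∈ {3}; g ≡ 0 at y ∈ {2}; common: ∅.
  x = 3: f ≡ 0 at y ∈ {1}; g ≡ 0 at y ∈ {1}; common: {1}.
  x = 4: f ≡ 0 at y ∈ {4}; g ≡ 0 at y ∈ {0}; common: ∅.
Collecting: common zeros = {(3, 1)}, so the count is 1.
Comparison with the Bézout bound: 1 ≤ 1 = deg(f)·deg(g), as expected for curves with no common component (the bound is attained).


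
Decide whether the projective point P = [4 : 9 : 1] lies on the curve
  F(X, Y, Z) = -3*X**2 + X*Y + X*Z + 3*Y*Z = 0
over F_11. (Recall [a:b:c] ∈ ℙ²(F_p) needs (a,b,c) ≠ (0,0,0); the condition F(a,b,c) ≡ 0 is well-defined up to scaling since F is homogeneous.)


F(4,9,1) ≡ 8 (mod 11); P is NOT on the curve.

Evaluate F(4, 9, 1) term-by-term (mod 11).
  -3*X**2 ↦ -3·16·1·1 = -48
  X*Y ↦ 1·4·9·1 = 36
  X*Z ↦ 1·4·1·1 = 4
  3*Y*Z ↦ 3·1·9·1 = 27
Sum: F(4, 9, 1) = (-48) + (36) + (4) + (27) = 19.
Reducing mod 11: 19 ≡ 8 (mod 11).
Since F(a, b, c) ≡ 8 ≠ 0 (mod 11), P does NOT lie on the curve.


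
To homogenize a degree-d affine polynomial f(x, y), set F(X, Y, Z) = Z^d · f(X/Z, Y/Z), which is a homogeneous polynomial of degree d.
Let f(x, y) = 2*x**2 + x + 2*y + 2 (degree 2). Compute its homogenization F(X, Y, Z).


F(X, Y, Z) = 2*X**2 + X*Z + 2*Y*Z + 2*Z**2

deg(f) = 2.
Substitute x = X/Z, y = Y/Z into f, then multiply by Z^2.
  monomial 2·x^2·y^0 ↦ 2·X^2·Y^0·Z^0.
  monomial 1·x^1·y^0 ↦ 1·X^1·Y^0·Z^1.
  monomial 2·x^0·y^1 ↦ 2·X^0·Y^1·Z^1.
  monomial 2·x^0·y^0 ↦ 2·X^0·Y^0·Z^2.
Collecting: F(X, Y, Z) = 2*X**2 + X*Z + 2*Y*Z + 2*Z**2.


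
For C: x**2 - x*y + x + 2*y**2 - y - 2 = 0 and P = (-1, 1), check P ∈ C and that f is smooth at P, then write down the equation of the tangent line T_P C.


Tangent line at P: -2*x + 4*y - 6 = 0.

Step 1: f(-1, 1) = 0, so P lies on C.
Step 2: partial derivatives
  f_x(x, y) = 2*x - y + 1, f_y(x, y) = -x + 4*y - 1.
  f_x(P) = -2, f_y(P) = 4 (gradient nonzero, so P is smooth).
Step 3: tangent line at P: -2·(x − -1) + 4·(y − 1) = 0.
Expanding: -2*x + 4*y - 6 = 0.


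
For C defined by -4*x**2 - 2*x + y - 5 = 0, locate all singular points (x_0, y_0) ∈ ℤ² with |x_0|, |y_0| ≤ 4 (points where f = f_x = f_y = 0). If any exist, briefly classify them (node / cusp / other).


No singular points in the scanned grid; C is smooth there.

Compute partial derivatives:
  f_x = -8*x - 2.
  f_y = 1.
f_y = 1 is a nonzero constant, so f_y never vanishes: no point (x, y) can satisfy f = f_x = f_y = 0. In particular no (x, y) ∈ {−4, ..., 4}² is singular; the curve is smooth.


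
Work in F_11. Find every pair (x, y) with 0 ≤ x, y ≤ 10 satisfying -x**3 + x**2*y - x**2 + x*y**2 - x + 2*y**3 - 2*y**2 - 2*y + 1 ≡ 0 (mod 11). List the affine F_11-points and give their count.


Affine F_11-points: {(2, 9), (5, 0), (5, 5), (5, 10), (8, 0), (9, 2), (10, 1)}; count = 7.

For each of the 121 pairs (x, y) ∈ F_11², evaluate f(x, y) mod 11. Record the zeros.
  x = 0: [0↦1, 1↦10, 2↦5, 3↦9, 4↦1, 5↦4, 6↦8, 7↦3, 8↦1, 9↦3, 10↦10]  zeros at y ∈ ∅
  x = 1: [0↦9, 1↦9, 2↦8, 3↦7, 4↦7, 5↦9, 6↦3, 7↦1, 8↦4, 9↦2, 10↦7]  zeros at y ∈ ∅
  x = 2: [0↦9, 1↦2, 2↦7, 3↦3, 4↦2, 5↦5, 6↦2, 7↦5, 8↦4, 9↦0, 10↦5]  zeros at y ∈ {9}
  x = 3: [0↦6, 1↦5, 2↦7, 3↦2, 4↦2, 5↦8, 6↦10, 7↦9, 8↦6, 9↦2, 10↦9]  zeros at y ∈ ∅
  x = 4: [0↦5, 1↦1, 2↦2, 3↦9, 4↦1, 5↦1, 6↦10, 7↦7, 8↦4, 9↦2, 10↦2]  zeros at y ∈ ∅
  x = 5: [0↦0, 1↦6, 2↦8, 3↦7, 4↦4, 5↦0, 6↦7, 7↦4, 8↦3, 9↦5, 10↦0]  zeros at y ∈ {0, 5, 10}
  x = 6: [0↦7, 1↦3, 2↦8, 3↦1, 4↦5, 5↦10, 6↦6, 7↦5, 8↦8, 9↦5, 10↦8]  zeros at y ∈ ∅
  x = 7: [0↦9, 1↦8, 2↦7, 3↦7, 4↦9, 5↦3, 6↦1, 7↦4, 8↦2, 9↦7, 10↦9]  zeros at y ∈ ∅
  x = 8: [0↦0, 1↦4, 2↦10, 3↦8, 4↦10, 5↦6, 6↦8, 7↦6, 8↦1, 9↦5, 10↦8]  zeros at y ∈ {0}
  x = 9: [0↦7, 1↦7, 2↦0, 3↦9, 4↦2, 5↦2, 6↦10, 7↦5, 8↦10, 9↦4, 10↦10]  zeros at y ∈ {2}
  x = 10: [0↦2, 1↦0, 2↦4, 3↦4, 4↦1, 5↦7, 6↦1, 7↦6, 8↦1, 9↦9, 10↦9]  zeros at y ∈ {1}
Collecting zeros: affine points = {(2, 9), (5, 0), (5, 5), (5, 10), (8, 0), (9, 2), (10, 1)}.
Total count |C(F_11)_aff| = 7.


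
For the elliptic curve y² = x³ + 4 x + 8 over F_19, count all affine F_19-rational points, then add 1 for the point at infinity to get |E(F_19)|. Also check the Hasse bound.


Affine points = {(2, 9), (2, 10), (3, 3), (3, 16), (5, 1), (5, 18), (6, 1), (6, 18), (8, 1), (8, 18), (12, 6), (12, 13), (15, 2), (15, 17), (16, 8), (16, 11), (17, 7), (17, 12)}; affine count = 18; |E(F_19)| = 19.

Discriminant check: Δ ∝ 4a³ + 27b² = 4·4³ + 27·8² = 4·64 + 27·64 ≡ 8 (mod 19). Nonzero ⇒ E is nonsingular.
For each x ∈ F_19, compute rhs = x³ + 4·x + 8 mod 19, then count y ∈ F_19 with y² ≡ rhs.
  x = 0: rhs = 8, matching y values: none (0 points).
  x = 1: rhs = 13, matching y values: none (0 points).
  x = 2: rhs = 5, matching y values: 9, 10 (2 points).
  x = 3: rhs = 9, matching y values: 3, 16 (2 points).
  x = 4: rhs = 12, matching y values: none (0 points).
  x = 5: rhs = 1, matching y values: 1, 18 (2 points).
  x = 6: rhs = 1, matching y values: 1, 18 (2 points).
  x = 7: rhs = 18, matching y values: none (0 points).
  x = 8: rhs = 1, matching y values: 1, 18 (2 points).
  x = 9: rhs = 13, matching y values: none (0 points).
  x = 10: rhs = 3, matching y values: none (0 points).
  x = 11: rhs = 15, matching y values: none (0 points).
  x = 12: rhs = 17, matching y values: 6, 13 (2 points).
  x = 13: rhs = 15, matching y values: none (0 points).
  x = 14: rhs = 15, matching y values: none (0 points).
  x = 15: rhs = 4, matching y values: 2, 17 (2 points).
  x = 16: rhs = 7, matching y values: 8, 11 (2 points).
  x = 17: rhs = 11, matching y values: 7, 12 (2 points).
  x = 18: rhs = 3, matching y values: none (0 points).
Total affine count: 18.
Full point count |E(F_19)| = 18 + 1 = 19.
Hasse bound: |19 − (19+1)| = |-1| = 1 ≤ 2√19 ≈ 8.7178 ✓.


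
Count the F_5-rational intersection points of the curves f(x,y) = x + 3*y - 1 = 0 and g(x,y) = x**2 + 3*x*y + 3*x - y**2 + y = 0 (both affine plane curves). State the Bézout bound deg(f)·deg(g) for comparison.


Common zeros: ∅; count = 0; Bézout bound = 2.

deg(f) = 1, deg(g) = 2, so Bézout bound = 2.
Scan x ∈ F_5. For each x, list the y ∈ F_5 with f(x, y) ≡ 0 and those with g(x, y) ≡ 0 (mod 5); the common zeros in that column are the intersection.
  x = 0: f ≡ 0 at y ∈ {2}; g ≡ 0 at y ∈ {0, 1}; common: ∅.
  x = 1: f ≡ 0 at y ∈ {0}; g ≡ 0 at y ∈ ∅; common: ∅.
  x = 2: f ≡ 0 at y ∈ {3}; g ≡ 0 at y ∈ {0, 2}; common: ∅.
  x = 3: f ≡ 0 at y ∈ {1}; g ≡ 0 at y ∈ ∅; common: ∅.
  x = 4: f ≡ 0 at y ∈ {4}; g ≡ 0 at y ∈ {1, 2}; common: ∅.
Collecting: common zeros = ∅, so the count is 0.
Comparison with the Bézout bound: 0 ≤ 2 = deg(f)·deg(g), as expected for curves with no common component (the affine F_5-count falls short of the bound because intersections may lie at infinity, over extension fields, or carry multiplicity).


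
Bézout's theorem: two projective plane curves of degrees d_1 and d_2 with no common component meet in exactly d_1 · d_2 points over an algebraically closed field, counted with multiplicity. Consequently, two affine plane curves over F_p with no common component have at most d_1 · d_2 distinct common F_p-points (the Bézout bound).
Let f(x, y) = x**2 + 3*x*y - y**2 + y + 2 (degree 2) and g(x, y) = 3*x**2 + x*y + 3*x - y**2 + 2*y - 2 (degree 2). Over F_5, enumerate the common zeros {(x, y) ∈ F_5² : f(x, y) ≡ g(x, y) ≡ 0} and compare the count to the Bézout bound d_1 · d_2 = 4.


Common zeros: {(0, 4)}; count = 1; Bézout bound = 4.

deg(f) = 2, deg(g) = 2, so Bézout bound = 4.
Scan x ∈ F_5. For each x, list the y ∈ F_5 with f(x, y) ≡ 0 and those with g(x, y) ≡ 0 (mod 5); the common zeros in that column are the intersection.
  x = 0: f ≡ 0 at y ∈ {2, 4}; g ≡ 0 at y ∈ {3, 4}; common: {4}.
  x = 1: f ≡ 0 at y ∈ ∅; g ≡ 0 at y ∈ {4}; common: ∅.
  x = 2: f ≡ 0 at y ∈ ∅; g ≡ 0 at y ∈ {2}; common: ∅.
  x = 3: f ≡ 0 at y ∈ {1, 4}; g ≡ 0 at y ∈ {2, 3}; common: ∅.
  x = 4: f ≡ 0 at y ∈ {1, 2}; g ≡ 0 at y ∈ ∅; common: ∅.
Collecting: common zeros = {(0, 4)}, so the count is 1.
Comparison with the Bézout bound: 1 ≤ 4 = deg(f)·deg(g), as expected for curves with no common component (the affine F_5-count falls short of the bound because intersections may lie at infinity, over extension fields, or carry multiplicity).


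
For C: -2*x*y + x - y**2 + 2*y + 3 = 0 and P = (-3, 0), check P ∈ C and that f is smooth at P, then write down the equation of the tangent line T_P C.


Tangent line at P: x + 8*y + 3 = 0.

Step 1: f(-3, 0) = 0, so P lies on C.
Step 2: partial derivatives
  f_x(x, y) = 1 - 2*y, f_y(x, y) = -2*x - 2*y + 2.
  f_x(P) = 1, f_y(P) = 8 (gradient nonzero, so P is smooth).
Step 3: tangent line at P: 1·(x − -3) + 8·(y − 0) = 0.
Expanding: x + 8*y + 3 = 0.


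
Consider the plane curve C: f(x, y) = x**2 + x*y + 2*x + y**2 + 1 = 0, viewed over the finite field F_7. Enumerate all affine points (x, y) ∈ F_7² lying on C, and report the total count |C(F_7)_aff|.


Affine F_7-points: {(3, 5), (3, 6), (4, 5), (5, 1), (6, 0), (6, 1)}; count = 6.

For each of the 49 pairs (x, y) ∈ F_7², evaluate f(x, y) mod 7. Record the zeros.
  x = 0: [0↦1, 1↦2, 2↦5, 3↦3, 4↦3, 5↦5, 6↦2]  zeros at y ∈ ∅
  x = 1: [0↦4, 1↦6, 2↦3, 3↦2, 4↦3, 5↦6, 6↦4]  zeros at y ∈ ∅
  x = 2: [0↦2, 1↦5, 2↦3, 3↦3, 4↦5, 5↦2, 6↦1]  zeros at y ∈ ∅
  x = 3: [0↦2, 1↦6, 2↦5, 3↦6, 4↦2, 5↦0, 6↦0]  zeros at y ∈ {5, 6}
  x = 4: [0↦4, 1↦2, 2↦2, 3↦4, 4↦1, 5↦0, 6↦1]  zeros at y ∈ {5}
  x = 5: [0↦1, 1↦0, 2↦1, 3↦4, 4↦2, 5↦2, 6↦4]  zeros at y ∈ {1}
  x = 6: [0↦0, 1↦0, 2↦2, 3↦6, 4↦5, 5↦6, 6↦2]  zeros at y ∈ {0, 1}
Collecting zeros: affine points = {(3, 5), (3, 6), (4, 5), (5, 1), (6, 0), (6, 1)}.
Total count |C(F_7)_aff| = 6.


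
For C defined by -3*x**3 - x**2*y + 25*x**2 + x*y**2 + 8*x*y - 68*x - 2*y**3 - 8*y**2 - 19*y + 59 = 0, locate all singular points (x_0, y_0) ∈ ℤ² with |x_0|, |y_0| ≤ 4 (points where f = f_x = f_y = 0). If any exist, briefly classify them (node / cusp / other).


Singular points: {(3, -1)}; classification: node.

Compute partial derivatives:
  f_x = -9*x**2 - 2*x*y + 50*x + y**2 + 8*y - 68.
  f_y = -x**2 + 2*x*y + 8*x - 6*y**2 - 16*y - 19.
Scan x_0 ∈ {−4, ..., 4}. For each x_0, f_y(x_0, y) is a polynomial in y; find its integer roots y ∈ {−4, ..., 4}, then test f_x and f at those candidates.
  x = -4: f_y(-4, y) = -6*y**2 - 24*y - 67; no integer root y with |y| ≤ 4.
  x = -3: f_y(-3, y) = -6*y**2 - 22*y - 52; no integer root y with |y| ≤ 4.
  x = -2: f_y(-2, y) = -6*y**2 - 20*y - 39; no integer root y with |y| ≤ 4.
  x = -1: f_y(-1, y) = -6*y**2 - 18*y - 28; no integer root y with |y| ≤ 4.
  x = 0: f_y(0, y) = -6*y**2 - 16*y - 19; no integer root y with |y| ≤ 4.
  x = 1: f_y(1, y) = -6*y**2 - 14*y - 12; no integer root y with |y| ≤ 4.
  x = 2: f_y(2, y) = -6*y**2 - 12*y - 7; no integer root y with |y| ≤ 4.
  x = 3: f_y(3, y) = -6*y**2 - 10*y - 4; vanishes at y ∈ {-1}. (3, -1): f_x = 0, f = 0 — SINGULAR.
  x = 4: f_y(4, y) = -6*y**2 - 8*y - 3; no integer root y with |y| ≤ 4.
Only singular point on the grid: (3, -1).
Classify: substitute x = 3 + u, y = -1 + v and expand: f = -3*u**3 - u**2*v - u**2 + u*v**2 - 2*v**3 + v**2.
No constant or linear terms (consistent with a singular point). Quadratic part: -u**2 + v**2. Cubic part: -3*u**3 - u**2*v + u*v**2 - 2*v**3.
The quadratic part v**2 - u**2 = (v − u)(v + u) splits into two distinct linear factors, so there are two distinct tangent lines y − -1 = ±(x − 3) — this is a node (ordinary double point).
Classification: node.


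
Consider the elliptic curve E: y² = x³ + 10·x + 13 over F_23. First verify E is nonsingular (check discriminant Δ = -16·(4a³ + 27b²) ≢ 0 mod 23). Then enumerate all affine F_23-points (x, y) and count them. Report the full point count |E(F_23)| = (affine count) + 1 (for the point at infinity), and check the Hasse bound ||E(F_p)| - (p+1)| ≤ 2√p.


Affine points = {(0, 6), (0, 17), (1, 1), (1, 22), (2, 8), (2, 15), (3, 1), (3, 22), (4, 5), (4, 18), (5, 2), (5, 21), (6, 6), (6, 17), (7, 9), (7, 14), (9, 2), (9, 21), (10, 3), (10, 20), (17, 6), (17, 17), (19, 1), (19, 22), (20, 5), (20, 18), (21, 10), (21, 13), (22, 5), (22, 18)}; affine count = 30; |E(F_23)| = 31.

Discriminant check: Δ ∝ 4a³ + 27b² = 4·10³ + 27·13² = 4·1000 + 27·169 ≡ 7 (mod 23). Nonzero ⇒ E is nonsingular.
For each x ∈ F_23, compute rhs = x³ + 10·x + 13 mod 23, then count y ∈ F_23 with y² ≡ rhs.
  x = 0: rhs = 13, matching y values: 6, 17 (2 points).
  x = 1: rhs = 1, matching y values: 1, 22 (2 points).
  x = 2: rhs = 18, matching y values: 8, 15 (2 points).
  x = 3: rhs = 1, matching y values: 1, 22 (2 points).
  x = 4: rhs = 2, matching y values: 5, 18 (2 points).
  x = 5: rhs = 4, matching y values: 2, 21 (2 points).
  x = 6: rhs = 13, matching y values: 6, 17 (2 points).
  x = 7: rhs = 12, matching y values: 9, 14 (2 points).
  x = 8: rhs = 7, matching y values: none (0 points).
  x = 9: rhs = 4, matching y values: 2, 21 (2 points).
  x = 10: rhs = 9, matching y values: 3, 20 (2 points).
  x = 11: rhs = 5, matching y values: none (0 points).
  x = 12: rhs = 21, matching y values: none (0 points).
  x = 13: rhs = 17, matching y values: none (0 points).
  x = 14: rhs = 22, matching y values: none (0 points).
  x = 15: rhs = 19, matching y values: none (0 points).
  x = 16: rhs = 14, matching y values: none (0 points).
  x = 17: rhs = 13, matching y values: 6, 17 (2 points).
  x = 18: rhs = 22, matching y values: none (0 points).
  x = 19: rhs = 1, matching y values: 1, 22 (2 points).
  x = 20: rhs = 2, matching y values: 5, 18 (2 points).
  x = 21: rhs = 8, matching y values: 10, 13 (2 points).
  x = 22: rhs = 2, matching y values: 5, 18 (2 points).
Total affine count: 30.
Full point count |E(F_23)| = 30 + 1 = 31.
Hasse bound: |31 − (23+1)| = |7| = 7 ≤ 2√23 ≈ 9.5917 ✓.


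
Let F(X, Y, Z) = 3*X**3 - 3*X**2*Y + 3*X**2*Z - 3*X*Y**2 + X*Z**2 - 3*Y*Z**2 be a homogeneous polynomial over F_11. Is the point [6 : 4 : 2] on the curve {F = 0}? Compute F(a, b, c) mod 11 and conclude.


F(6,4,2) ≡ 10 (mod 11); P is NOT on the curve.

Evaluate F(6, 4, 2) term-by-term (mod 11).
  3*X**3 ↦ 3·216·1·1 = 648
  -3*X**2*Y ↦ -3·36·4·1 = -432
  3*X**2*Z ↦ 3·36·1·2 = 216
  -3*X*Y**2 ↦ -3·6·16·1 = -288
  X*Z**2 ↦ 1·6·1·4 = 24
  -3*Y*Z**2 ↦ -3·1·4·4 = -48
Sum: F(6, 4, 2) = (648) + (-432) + (216) + (-288) + (24) + (-48) = 120.
Reducing mod 11: 120 ≡ 10 (mod 11).
Since F(a, b, c) ≡ 10 ≠ 0 (mod 11), P does NOT lie on the curve.


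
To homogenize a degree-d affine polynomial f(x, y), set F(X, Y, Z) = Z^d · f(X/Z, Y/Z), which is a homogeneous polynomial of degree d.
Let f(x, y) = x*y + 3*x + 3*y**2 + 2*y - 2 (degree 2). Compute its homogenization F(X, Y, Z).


F(X, Y, Z) = X*Y + 3*X*Z + 3*Y**2 + 2*Y*Z - 2*Z**2

deg(f) = 2.
Substitute x = X/Z, y = Y/Z into f, then multiply by Z^2.
  monomial 1·x^1·y^1 ↦ 1·X^1·Y^1·Z^0.
  monomial 3·x^1·y^0 ↦ 3·X^1·Y^0·Z^1.
  monomial 3·x^0·y^2 ↦ 3·X^0·Y^2·Z^0.
  monomial 2·x^0·y^1 ↦ 2·X^0·Y^1·Z^1.
  monomial -2·x^0·y^0 ↦ -2·X^0·Y^0·Z^2.
Collecting: F(X, Y, Z) = X*Y + 3*X*Z + 3*Y**2 + 2*Y*Z - 2*Z**2.


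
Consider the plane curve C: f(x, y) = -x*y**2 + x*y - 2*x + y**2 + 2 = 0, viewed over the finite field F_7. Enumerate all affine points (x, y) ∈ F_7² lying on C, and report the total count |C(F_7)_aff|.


Affine F_7-points: {(1, 0), (4, 3), (5, 1), (5, 2), (6, 5), (6, 6)}; count = 6.

For each of the 49 pairs (x, y) ∈ F_7², evaluate f(x, y) mod 7. Record the zeros.
  x = 0: [0↦2, 1↦3, 2↦6, 3↦4, 4↦4, 5↦6, 6↦3]  zeros at y ∈ ∅
  x = 1: [0↦0, 1↦1, 2↦2, 3↦3, 4↦4, 5↦5, 6↦6]  zeros at y ∈ {0}
  x = 2: [0↦5, 1↦6, 2↦5, 3↦2, 4↦4, 5↦4, 6↦2]  zeros at y ∈ ∅
  x = 3: [0↦3, 1↦4, 2↦1, 3↦1, 4↦4, 5↦3, 6↦5]  zeros at y ∈ ∅
  x = 4: [0↦1, 1↦2, 2↦4, 3↦0, 4↦4, 5↦2, 6↦1]  zeros at y ∈ {3}
  x = 5: [0↦6, 1↦0, 2↦0, 3↦6, 4↦4, 5↦1, 6↦4]  zeros at y ∈ {1, 2}
  x = 6: [0↦4, 1↦5, 2↦3, 3↦5, 4↦4, 5↦0, 6↦0]  zeros at y ∈ {5, 6}
Collecting zeros: affine points = {(1, 0), (4, 3), (5, 1), (5, 2), (6, 5), (6, 6)}.
Total count |C(F_7)_aff| = 6.


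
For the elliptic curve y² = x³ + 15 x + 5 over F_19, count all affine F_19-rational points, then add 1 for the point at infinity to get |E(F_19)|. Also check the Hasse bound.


Affine points = {(0, 9), (0, 10), (2, 9), (2, 10), (3, 1), (3, 18), (6, 8), (6, 11), (7, 4), (7, 15), (11, 0), (16, 3), (16, 16), (17, 9), (17, 10)}; affine count = 15; |E(F_19)| = 16.

Discriminant check: Δ ∝ 4a³ + 27b² = 4·15³ + 27·5² = 4·3375 + 27·25 ≡ 1 (mod 19). Nonzero ⇒ E is nonsingular.
For each x ∈ F_19, compute rhs = x³ + 15·x + 5 mod 19, then count y ∈ F_19 with y² ≡ rhs.
  x = 0: rhs = 5, matching y values: 9, 10 (2 points).
  x = 1: rhs = 2, matching y values: none (0 points).
  x = 2: rhs = 5, matching y values: 9, 10 (2 points).
  x = 3: rhs = 1, matching y values: 1, 18 (2 points).
  x = 4: rhs = 15, matching y values: none (0 points).
  x = 5: rhs = 15, matching y values: none (0 points).
  x = 6: rhs = 7, matching y values: 8, 11 (2 points).
  x = 7: rhs = 16, matching y values: 4, 15 (2 points).
  x = 8: rhs = 10, matching y values: none (0 points).
  x = 9: rhs = 14, matching y values: none (0 points).
  x = 10: rhs = 15, matching y values: none (0 points).
  x = 11: rhs = 0, matching y values: 0 (1 points).
  x = 12: rhs = 13, matching y values: none (0 points).
  x = 13: rhs = 3, matching y values: none (0 points).
  x = 14: rhs = 14, matching y values: none (0 points).
  x = 15: rhs = 14, matching y values: none (0 points).
  x = 16: rhs = 9, matching y values: 3, 16 (2 points).
  x = 17: rhs = 5, matching y values: 9, 10 (2 points).
  x = 18: rhs = 8, matching y values: none (0 points).
Total affine count: 15.
Full point count |E(F_19)| = 15 + 1 = 16.
Hasse bound: |16 − (19+1)| = |-4| = 4 ≤ 2√19 ≈ 8.7178 ✓.


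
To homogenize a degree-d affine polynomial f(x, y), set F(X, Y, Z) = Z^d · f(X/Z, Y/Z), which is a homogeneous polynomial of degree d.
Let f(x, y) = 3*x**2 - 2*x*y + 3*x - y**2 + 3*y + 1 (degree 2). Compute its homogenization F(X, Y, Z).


F(X, Y, Z) = 3*X**2 - 2*X*Y + 3*X*Z - Y**2 + 3*Y*Z + Z**2

deg(f) = 2.
Substitute x = X/Z, y = Y/Z into f, then multiply by Z^2.
  monomial 3·x^2·y^0 ↦ 3·X^2·Y^0·Z^0.
  monomial -2·x^1·y^1 ↦ -2·X^1·Y^1·Z^0.
  monomial 3·x^1·y^0 ↦ 3·X^1·Y^0·Z^1.
  monomial -1·x^0·y^2 ↦ -1·X^0·Y^2·Z^0.
  monomial 3·x^0·y^1 ↦ 3·X^0·Y^1·Z^1.
  monomial 1·x^0·y^0 ↦ 1·X^0·Y^0·Z^2.
Collecting: F(X, Y, Z) = 3*X**2 - 2*X*Y + 3*X*Z - Y**2 + 3*Y*Z + Z**2.


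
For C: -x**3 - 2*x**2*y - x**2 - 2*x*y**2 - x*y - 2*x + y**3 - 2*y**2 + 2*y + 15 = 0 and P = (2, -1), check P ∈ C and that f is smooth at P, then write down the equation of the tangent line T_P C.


Tangent line at P: -11*x + 7*y + 29 = 0.

Step 1: f(2, -1) = 0, so P lies on C.
Step 2: partial derivatives
  f_x(x, y) = -3*x**2 - 4*x*y - 2*x - 2*y**2 - y - 2, f_y(x, y) = -2*x**2 - 4*x*y - x + 3*y**2 - 4*y + 2.
  f_x(P) = -11, f_y(P) = 7 (gradient nonzero, so P is smooth).
Step 3: tangent line at P: -11·(x − 2) + 7·(y − -1) = 0.
Expanding: -11*x + 7*y + 29 = 0.


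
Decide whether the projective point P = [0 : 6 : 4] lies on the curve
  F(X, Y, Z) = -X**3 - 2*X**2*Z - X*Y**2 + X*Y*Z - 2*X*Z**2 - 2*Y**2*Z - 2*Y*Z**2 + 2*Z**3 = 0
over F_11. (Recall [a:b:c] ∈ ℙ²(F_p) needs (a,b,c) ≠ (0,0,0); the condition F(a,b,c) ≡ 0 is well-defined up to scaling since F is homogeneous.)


F(0,6,4) ≡ 0 (mod 11); P is on the curve.

Evaluate F(0, 6, 4) term-by-term (mod 11).
  -X**3 ↦ -1·0·1·1 = 0
  -2*X**2*Z ↦ -2·0·1·4 = 0
  -X*Y**2 ↦ -1·0·36·1 = 0
  X*Y*Z ↦ 1·0·6·4 = 0
  -2*X*Z**2 ↦ -2·0·1·16 = 0
  -2*Y**2*Z ↦ -2·1·36·4 = -288
  -2*Y*Z**2 ↦ -2·1·6·16 = -192
  2*Z**3 ↦ 2·1·1·64 = 128
Sum: F(0, 6, 4) = (0) + (0) + (0) + (0) + (0) + (-288) + (-192) + (128) = -352.
Reducing mod 11: -352 ≡ 0 (mod 11).
Since F(a, b, c) ≡ 0 (mod 11), P lies on the curve.


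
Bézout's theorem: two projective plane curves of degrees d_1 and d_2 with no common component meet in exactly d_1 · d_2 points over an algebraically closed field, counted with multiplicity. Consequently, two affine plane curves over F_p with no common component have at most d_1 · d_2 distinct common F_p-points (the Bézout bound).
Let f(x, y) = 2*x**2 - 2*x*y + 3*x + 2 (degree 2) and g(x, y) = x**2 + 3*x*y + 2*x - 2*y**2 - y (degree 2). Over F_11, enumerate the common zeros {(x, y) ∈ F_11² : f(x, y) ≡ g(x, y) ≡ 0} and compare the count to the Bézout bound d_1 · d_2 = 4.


Common zeros: ∅; count = 0; Bézout bound = 4.

deg(f) = 2, deg(g) = 2, so Bézout bound = 4.
Scan x ∈ F_11. For each x, list the y ∈ F_11 with f(x, y) ≡ 0 and those with g(x, y) ≡ 0 (mod 11); the common zeros in that column are the intersection.
  x = 0: f ≡ 0 at y ∈ ∅; g ≡ 0 at y ∈ {0, 5}; common: ∅.
  x = 1: f ≡ 0 at y ∈ {9}; g ≡ 0 at y ∈ ∅; common: ∅.
  x = 2: f ≡ 0 at y ∈ {4}; g ≡ 0 at y ∈ {1, 7}; common: ∅.
  x = 3: f ≡ 0 at y ∈ {3}; g ≡ 0 at y ∈ ∅; common: ∅.
  x = 4: f ≡ 0 at y ∈ {3}; g ≡ 0 at y ∈ {1, 10}; common: ∅.
  x = 5: f ≡ 0 at y ∈ {10}; g ≡ 0 at y ∈ {2, 5}; common: ∅.
  x = 6: f ≡ 0 at y ∈ {4}; g ≡ 0 at y ∈ ∅; common: ∅.
  x = 7: f ≡ 0 at y ∈ {0}; g ≡ 0 at y ∈ ∅; common: ∅.
  x = 8: f ≡ 0 at y ∈ {0}; g ≡ 0 at y ∈ {7, 10}; common: ∅.
  x = 9: f ≡ 0 at y ∈ {10}; g ≡ 0 at y ∈ {0, 2}; common: ∅.
  x = 10: f ≡ 0 at y ∈ {5}; g ≡ 0 at y ∈ ∅; common: ∅.
Collecting: common zeros = ∅, so the count is 0.
Comparison with the Bézout bound: 0 ≤ 4 = deg(f)·deg(g), as expected for curves with no common component (the affine F_11-count falls short of the bound because intersections may lie at infinity, over extension fields, or carry multiplicity).


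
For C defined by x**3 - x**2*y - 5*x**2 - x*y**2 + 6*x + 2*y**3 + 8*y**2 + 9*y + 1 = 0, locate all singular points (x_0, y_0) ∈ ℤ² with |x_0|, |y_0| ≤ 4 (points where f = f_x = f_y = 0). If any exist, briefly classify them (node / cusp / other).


Singular points: {(1, -1)}; classification: node.

Compute partial derivatives:
  f_x = 3*x**2 - 2*x*y - 10*x - y**2 + 6.
  f_y = -x**2 - 2*x*y + 6*y**2 + 16*y + 9.
Scan x_0 ∈ {−4, ..., 4}. For each x_0, f_y(x_0, y) is a polynomial in y; find its integer roots y ∈ {−4, ..., 4}, then test f_x and f at those candidates.
  x = -4: f_y(-4, y) = 6*y**2 + 24*y - 7; no integer root y with |y| ≤ 4.
  x = -3: f_y(-3, y) = 6*y**2 + 22*y; vanishes at y ∈ {0}. (-3, 0): f_x = 63 ≠ 0.
  x = -2: f_y(-2, y) = 6*y**2 + 20*y + 5; no integer root y with |y| ≤ 4.
  x = -1: f_y(-1, y) = 6*y**2 + 18*y + 8; no integer root y with |y| ≤ 4.
  x = 0: f_y(0, y) = 6*y**2 + 16*y + 9; no integer root y with |y| ≤ 4.
  x = 1: f_y(1, y) = 6*y**2 + 14*y + 8; vanishes at y ∈ {-1}. (1, -1): f_x = 0, f = 0 — SINGULAR.
  x = 2: f_y(2, y) = 6*y**2 + 12*y + 5; no integer root y with |y| ≤ 4.
  x = 3: f_y(3, y) = 6*y**2 + 10*y; vanishes at y ∈ {0}. (3, 0): f_x = 3 ≠ 0.
  x = 4: f_y(4, y) = 6*y**2 + 8*y - 7; no integer root y with |y| ≤ 4.
Only singular point on the grid: (1, -1).
Classify: substitute x = 1 + u, y = -1 + v and expand: f = u**3 - u**2*v - u**2 - u*v**2 + 2*v**3 + v**2.
No constant or linear terms (consistent with a singular point). Quadratic part: -u**2 + v**2. Cubic part: u**3 - u**2*v - u*v**2 + 2*v**3.
The quadratic part v**2 - u**2 = (v − u)(v + u) splits into two distinct linear factors, so there are two distinct tangent lines y − -1 = ±(x − 1) — this is a node (ordinary double point).
Classification: node.


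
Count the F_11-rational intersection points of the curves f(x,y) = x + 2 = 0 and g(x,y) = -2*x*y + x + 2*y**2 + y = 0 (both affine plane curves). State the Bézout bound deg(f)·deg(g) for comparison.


Common zeros: ∅; count = 0; Bézout bound = 2.

deg(f) = 1, deg(g) = 2, so Bézout bound = 2.
Scan x ∈ F_11. For each x, list the y ∈ F_11 with f(x, y) ≡ 0 and those with g(x, y) ≡ 0 (mod 11); the common zeros in that column are the intersection.
  x = 0: f ≡ 0 at y ∈ ∅; g ≡ 0 at y ∈ {0, 5}; common: ∅.
  x = 1: f ≡ 0 at y ∈ ∅; g ≡ 0 at y ∈ {8, 9}; common: ∅.
  x = 2: f ≡ 0 at y ∈ ∅; g ≡ 0 at y ∈ {3, 4}; common: ∅.
  x = 3: f ≡ 0 at y ∈ ∅; g ≡ 0 at y ∈ {1, 7}; common: ∅.
  x = 4: f ≡ 0 at y ∈ ∅; g ≡ 0 at y ∈ ∅; common: ∅.
  x = 5: f ≡ 0 at y ∈ ∅; g ≡ 0 at y ∈ ∅; common: ∅.
  x = 6: f ≡ 0 at y ∈ ∅; g ≡ 0 at y ∈ ∅; common: ∅.
  x = 7: f ≡ 0 at y ∈ ∅; g ≡ 0 at y ∈ {2, 10}; common: ∅.
  x = 8: f ≡ 0 at y ∈ ∅; g ≡ 0 at y ∈ ∅; common: ∅.
  x = 9: f ≡ 0 at y ∈ {0, 1, 2, 3, 4, 5, 6, 7, 8, 9, 10}; g ≡ 0 at y ∈ ∅; common: ∅.
  x = 10: f ≡ 0 at y ∈ ∅; g ≡ 0 at y ∈ ∅; common: ∅.
Collecting: common zeros = ∅, so the count is 0.
Comparison with the Bézout bound: 0 ≤ 2 = deg(f)·deg(g), as expected for curves with no common component (the affine F_11-count falls short of the bound because intersections may lie at infinity, over extension fields, or carry multiplicity).


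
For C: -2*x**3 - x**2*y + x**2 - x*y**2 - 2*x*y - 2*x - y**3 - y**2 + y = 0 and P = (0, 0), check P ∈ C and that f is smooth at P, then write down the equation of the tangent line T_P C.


Tangent line at P: -2*x + y = 0.

Step 1: f(0, 0) = 0, so P lies on C.
Step 2: partial derivatives
  f_x(x, y) = -6*x**2 - 2*x*y + 2*x - y**2 - 2*y - 2, f_y(x, y) = -x**2 - 2*x*y - 2*x - 3*y**2 - 2*y + 1.
  f_x(P) = -2, f_y(P) = 1 (gradient nonzero, so P is smooth).
Step 3: tangent line at P: -2·(x − 0) + 1·(y − 0) = 0.
Expanding: -2*x + y = 0.


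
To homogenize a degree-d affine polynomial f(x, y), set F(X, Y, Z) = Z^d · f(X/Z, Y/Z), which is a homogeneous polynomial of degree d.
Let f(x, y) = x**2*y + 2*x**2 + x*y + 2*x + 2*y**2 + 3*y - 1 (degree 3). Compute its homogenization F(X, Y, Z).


F(X, Y, Z) = X**2*Y + 2*X**2*Z + X*Y*Z + 2*X*Z**2 + 2*Y**2*Z + 3*Y*Z**2 - Z**3

deg(f) = 3.
Substitute x = X/Z, y = Y/Z into f, then multiply by Z^3.
  monomial 1·x^2·y^1 ↦ 1·X^2·Y^1·Z^0.
  monomial 2·x^2·y^0 ↦ 2·X^2·Y^0·Z^1.
  monomial 1·x^1·y^1 ↦ 1·X^1·Y^1·Z^1.
  monomial 2·x^1·y^0 ↦ 2·X^1·Y^0·Z^2.
  monomial 2·x^0·y^2 ↦ 2·X^0·Y^2·Z^1.
  monomial 3·x^0·y^1 ↦ 3·X^0·Y^1·Z^2.
  monomial -1·x^0·y^0 ↦ -1·X^0·Y^0·Z^3.
Collecting: F(X, Y, Z) = X**2*Y + 2*X**2*Z + X*Y*Z + 2*X*Z**2 + 2*Y**2*Z + 3*Y*Z**2 - Z**3.


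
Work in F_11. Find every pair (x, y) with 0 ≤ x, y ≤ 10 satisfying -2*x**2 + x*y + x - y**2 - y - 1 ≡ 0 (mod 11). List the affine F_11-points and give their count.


Affine F_11-points: {(1, 3), (1, 8), (4, 4), (4, 10), (7, 7), (7, 10), (8, 0), (8, 7), (9, 0), (9, 8)}; count = 10.

For each of the 121 pairs (x, y) ∈ F_11², evaluate f(x, y) mod 11. Record the zeros.
  x = 0: [0↦10, 1↦8, 2↦4, 3↦9, 4↦1, 5↦2, 6↦1, 7↦9, 8↦4, 9↦8, 10↦10]  zeros at y ∈ ∅
  x = 1: [0↦9, 1↦8, 2↦5, 3↦0, 4↦4, 5↦6, 6↦6, 7↦4, 8↦0, 9↦5, 10↦8]  zeros at y ∈ {3, 8}
  x = 2: [0↦4, 1↦4, 2↦2, 3↦9, 4↦3, 5↦6, 6↦7, 7↦6, 8↦3, 9↦9, 10↦2]  zeros at y ∈ ∅
  x = 3: [0↦6, 1↦7, 2↦6, 3↦3, 4↦9, 5↦2, 6↦4, 7↦4, 8↦2, 9↦9, 10↦3]  zeros at y ∈ ∅
  x = 4: [0↦4, 1↦6, 2↦6, 3↦4, 4↦0, 5↦5, 6↦8, 7↦9, 8↦8, 9↦5, 10↦0]  zeros at y ∈ {4, 10}
  x = 5: [0↦9, 1↦1, 2↦2, 3↦1, 4↦9, 5↦4, 6↦8, 7↦10, 8↦10, 9↦8, 10↦4]  zeros at y ∈ ∅
  x = 6: [0↦10, 1↦3, 2↦5, 3↦5, 4↦3, 5↦10, 6↦4, 7↦7, 8↦8, 9↦7, 10↦4]  zeros at y ∈ ∅
  x = 7: [0↦7, 1↦1, 2↦4, 3↦5, 4↦4, 5↦1, 6↦7, 7↦0, 8↦2, 9↦2, 10↦0]  zeros at y ∈ {7, 10}
  x = 8: [0↦0, 1↦6, 2↦10, 3↦1, 4↦1, 5↦10, 6↦6, 7↦0, 8↦3, 9↦4, 10↦3]  zeros at y ∈ {0, 7}
  x = 9: [0↦0, 1↦7, 2↦1, 3↦4, 4↦5, 5↦4, 6↦1, 7↦7, 8↦0, 9↦2, 10↦2]  zeros at y ∈ {0, 8}
  x = 10: [0↦7, 1↦4, 2↦10, 3↦3, 4↦5, 5↦5, 6↦3, 7↦10, 8↦4, 9↦7, 10↦8]  zeros at y ∈ ∅
Collecting zeros: affine points = {(1, 3), (1, 8), (4, 4), (4, 10), (7, 7), (7, 10), (8, 0), (8, 7), (9, 0), (9, 8)}.
Total count |C(F_11)_aff| = 10.
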